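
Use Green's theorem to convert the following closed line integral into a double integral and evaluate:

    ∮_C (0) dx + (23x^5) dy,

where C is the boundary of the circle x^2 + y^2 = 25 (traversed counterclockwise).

Green's theorem converts the closed line integral into a double integral over the enclosed region D:

    ∮_C P dx + Q dy = ∬_D (∂Q/∂x - ∂P/∂y) dA.

Here P = 0, Q = 23x^5, so

    ∂Q/∂x = 115x^4,    ∂P/∂y = 0,
    ∂Q/∂x - ∂P/∂y = 115x^4.

D is the region x^2 + y^2 ≤ 25. Evaluating the double integral:

In polar coordinates (x = r cos θ, y = r sin θ, dA = r dr dθ) the integrand becomes 115r^4cos(θ)^4, so

    ∬_D (115x^4) dA = ∫_0^{2π} ∫_0^{5} (115r^4cos(θ)^4) · r dr dθ.

Inner (r from 0 to 5): 1796875cos(θ)^4/6.
Outer (θ from 0 to 2π): 1796875π/8.

Therefore ∮_C P dx + Q dy = 1796875π/8.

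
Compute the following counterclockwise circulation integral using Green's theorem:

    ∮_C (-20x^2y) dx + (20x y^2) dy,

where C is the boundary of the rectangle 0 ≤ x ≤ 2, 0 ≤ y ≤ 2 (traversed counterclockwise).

Green's theorem converts the closed line integral into a double integral over the enclosed region D:

    ∮_C P dx + Q dy = ∬_D (∂Q/∂x - ∂P/∂y) dA.

Here P = -20x^2y, Q = 20x y^2, so

    ∂Q/∂x = 20y^2,    ∂P/∂y = -20x^2,
    ∂Q/∂x - ∂P/∂y = 20x^2 + 20y^2.

D is the region 0 ≤ x ≤ 2, 0 ≤ y ≤ 2. Evaluating the double integral:

    ∬_D (20x^2 + 20y^2) dA = ∫_0^{2} ∫_0^{2} (20x^2 + 20y^2) dy dx.

Inner (y from 0 to 2): 40x^2 + 160/3.
Outer (x from 0 to 2): 640/3.

Therefore ∮_C P dx + Q dy = 640/3.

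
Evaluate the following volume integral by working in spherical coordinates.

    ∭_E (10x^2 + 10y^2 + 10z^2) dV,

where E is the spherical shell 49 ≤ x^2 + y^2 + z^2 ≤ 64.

In spherical coordinates, x = ρ sin(φ) cos(θ), y = ρ sin(φ) sin(θ), z = ρ cos(φ), and dV = ρ^2 sin(φ) dρ dφ dθ.

The integrand becomes 10ρ^2, so

    ∭_E (10x^2 + 10y^2 + 10z^2) dV = ∫_{0}^{2π} ∫_{0}^{π} ∫_{7}^{8} (10ρ^2) · ρ^2 sin(φ) dρ dφ dθ.

Inner (ρ): 31922sin(φ).
Middle (φ): 63844.
Outer (θ): 127688π.

Therefore the triple integral equals 127688π.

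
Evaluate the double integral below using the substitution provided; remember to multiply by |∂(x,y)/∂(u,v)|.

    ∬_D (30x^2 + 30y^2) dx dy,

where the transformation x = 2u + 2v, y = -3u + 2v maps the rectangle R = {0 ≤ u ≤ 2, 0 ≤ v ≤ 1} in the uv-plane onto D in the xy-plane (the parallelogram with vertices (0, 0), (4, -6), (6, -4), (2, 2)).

Compute the Jacobian determinant of (x, y) with respect to (u, v):

    ∂(x,y)/∂(u,v) = | 2  2 | = (2)(2) - (2)(-3) = 10.
                   | -3  2 |

Its absolute value is |J| = 10 (the area scaling factor).

Substituting x = 2u + 2v, y = -3u + 2v into the integrand,

    30x^2 + 30y^2 → 390u^2 - 120u v + 240v^2,

so the integral becomes

    ∬_R (390u^2 - 120u v + 240v^2) · |J| du dv = ∫_0^2 ∫_0^1 (3900u^2 - 1200u v + 2400v^2) dv du.

Inner (v): 3900u^2 - 600u + 800.
Outer (u): 10800.

Therefore ∬_D (30x^2 + 30y^2) dx dy = 10800.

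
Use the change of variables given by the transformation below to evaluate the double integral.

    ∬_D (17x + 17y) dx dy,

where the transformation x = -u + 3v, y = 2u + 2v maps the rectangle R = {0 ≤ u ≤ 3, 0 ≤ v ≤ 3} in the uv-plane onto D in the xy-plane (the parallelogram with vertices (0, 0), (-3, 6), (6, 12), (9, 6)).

Compute the Jacobian determinant of (x, y) with respect to (u, v):

    ∂(x,y)/∂(u,v) = | -1  3 | = (-1)(2) - (3)(2) = -8.
                   | 2  2 |

Its absolute value is |J| = 8 (the area scaling factor).

Substituting x = -u + 3v, y = 2u + 2v into the integrand,

    17x + 17y → 17u + 85v,

so the integral becomes

    ∬_R (17u + 85v) · |J| du dv = ∫_0^3 ∫_0^3 (136u + 680v) dv du.

Inner (v): 408u + 3060.
Outer (u): 11016.

Therefore ∬_D (17x + 17y) dx dy = 11016.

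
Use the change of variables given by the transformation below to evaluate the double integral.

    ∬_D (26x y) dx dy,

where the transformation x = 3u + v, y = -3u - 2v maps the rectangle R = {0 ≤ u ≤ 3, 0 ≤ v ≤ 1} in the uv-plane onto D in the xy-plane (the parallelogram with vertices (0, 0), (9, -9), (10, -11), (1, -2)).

Compute the Jacobian determinant of (x, y) with respect to (u, v):

    ∂(x,y)/∂(u,v) = | 3  1 | = (3)(-2) - (1)(-3) = -3.
                   | -3  -2 |

Its absolute value is |J| = 3 (the area scaling factor).

Substituting x = 3u + v, y = -3u - 2v into the integrand,

    26x y → -234u^2 - 234u v - 52v^2,

so the integral becomes

    ∬_R (-234u^2 - 234u v - 52v^2) · |J| du dv = ∫_0^3 ∫_0^1 (-702u^2 - 702u v - 156v^2) dv du.

Inner (v): -702u^2 - 351u - 52.
Outer (u): -16107/2.

Therefore ∬_D (26x y) dx dy = -16107/2.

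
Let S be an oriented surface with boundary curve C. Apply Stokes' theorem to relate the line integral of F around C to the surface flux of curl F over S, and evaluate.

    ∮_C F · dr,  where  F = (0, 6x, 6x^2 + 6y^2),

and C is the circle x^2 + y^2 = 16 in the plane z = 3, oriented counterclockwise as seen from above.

Let S be the flat disk x^2 + y^2 ≤ 16 in the plane z = 3, with upward unit normal n̂ = ẑ. By Stokes' theorem,

    ∮_C F · dr = ∬_S (∇ × F) · n̂ dS = ∬_D (curl F)_z dA,

where D is the disk x^2 + y^2 ≤ 16.

Compute the curl of F = (0, 6x, 6x^2 + 6y^2):
    (∇ × F)_x = ∂F_z/∂y - ∂F_y/∂z = 12y,
    (∇ × F)_y = ∂F_x/∂z - ∂F_z/∂x = -12x,
    (∇ × F)_z = ∂F_y/∂x - ∂F_x/∂y = 6.

On z = 3, (curl F)_z = 6.

Convert to polar (x = r cos θ, y = r sin θ, dA = r dr dθ); the integrand becomes 6, so

    ∬_D (curl F)_z dA = ∫_0^{2π} ∫_0^{4} (6) · r dr dθ.

Inner (r from 0 to 4): 48.
Outer (θ from 0 to 2π): 96π.

Therefore ∮_C F · dr = 96π.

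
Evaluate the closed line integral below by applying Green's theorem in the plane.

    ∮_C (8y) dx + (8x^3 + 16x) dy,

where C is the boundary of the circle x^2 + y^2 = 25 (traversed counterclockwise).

Green's theorem converts the closed line integral into a double integral over the enclosed region D:

    ∮_C P dx + Q dy = ∬_D (∂Q/∂x - ∂P/∂y) dA.

Here P = 8y, Q = 8x^3 + 16x, so

    ∂Q/∂x = 24x^2 + 16,    ∂P/∂y = 8,
    ∂Q/∂x - ∂P/∂y = 24x^2 + 8.

D is the region x^2 + y^2 ≤ 25. Evaluating the double integral:

In polar coordinates (x = r cos θ, y = r sin θ, dA = r dr dθ) the integrand becomes 24r^2cos(θ)^2 + 8, so

    ∬_D (24x^2 + 8) dA = ∫_0^{2π} ∫_0^{5} (24r^2cos(θ)^2 + 8) · r dr dθ.

Inner (r from 0 to 5): 3750cos(θ)^2 + 100.
Outer (θ from 0 to 2π): 3950π.

Therefore ∮_C P dx + Q dy = 3950π.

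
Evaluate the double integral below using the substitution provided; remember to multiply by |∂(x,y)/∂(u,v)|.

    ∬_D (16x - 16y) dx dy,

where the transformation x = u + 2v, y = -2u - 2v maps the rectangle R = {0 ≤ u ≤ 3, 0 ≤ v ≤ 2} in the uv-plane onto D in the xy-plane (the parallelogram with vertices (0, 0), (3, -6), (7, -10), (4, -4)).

Compute the Jacobian determinant of (x, y) with respect to (u, v):

    ∂(x,y)/∂(u,v) = | 1  2 | = (1)(-2) - (2)(-2) = 2.
                   | -2  -2 |

Its absolute value is |J| = 2 (the area scaling factor).

Substituting x = u + 2v, y = -2u - 2v into the integrand,

    16x - 16y → 48u + 64v,

so the integral becomes

    ∬_R (48u + 64v) · |J| du dv = ∫_0^3 ∫_0^2 (96u + 128v) dv du.

Inner (v): 192u + 256.
Outer (u): 1632.

Therefore ∬_D (16x - 16y) dx dy = 1632.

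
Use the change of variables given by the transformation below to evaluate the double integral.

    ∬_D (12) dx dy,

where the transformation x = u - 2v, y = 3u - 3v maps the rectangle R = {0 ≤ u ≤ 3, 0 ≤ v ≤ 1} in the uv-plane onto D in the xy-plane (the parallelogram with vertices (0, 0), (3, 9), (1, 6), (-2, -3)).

Compute the Jacobian determinant of (x, y) with respect to (u, v):

    ∂(x,y)/∂(u,v) = | 1  -2 | = (1)(-3) - (-2)(3) = 3.
                   | 3  -3 |

Its absolute value is |J| = 3 (the area scaling factor).

Substituting x = u - 2v, y = 3u - 3v into the integrand,

    12 → 12,

so the integral becomes

    ∬_R (12) · |J| du dv = ∫_0^3 ∫_0^1 (36) dv du.

Inner (v): 36.
Outer (u): 108.

Therefore ∬_D (12) dx dy = 108.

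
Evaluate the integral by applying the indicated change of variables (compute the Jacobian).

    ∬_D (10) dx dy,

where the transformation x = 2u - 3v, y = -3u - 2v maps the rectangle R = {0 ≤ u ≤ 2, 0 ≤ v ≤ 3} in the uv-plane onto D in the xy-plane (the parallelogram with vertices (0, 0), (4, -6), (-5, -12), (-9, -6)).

Compute the Jacobian determinant of (x, y) with respect to (u, v):

    ∂(x,y)/∂(u,v) = | 2  -3 | = (2)(-2) - (-3)(-3) = -13.
                   | -3  -2 |

Its absolute value is |J| = 13 (the area scaling factor).

Substituting x = 2u - 3v, y = -3u - 2v into the integrand,

    10 → 10,

so the integral becomes

    ∬_R (10) · |J| du dv = ∫_0^2 ∫_0^3 (130) dv du.

Inner (v): 390.
Outer (u): 780.

Therefore ∬_D (10) dx dy = 780.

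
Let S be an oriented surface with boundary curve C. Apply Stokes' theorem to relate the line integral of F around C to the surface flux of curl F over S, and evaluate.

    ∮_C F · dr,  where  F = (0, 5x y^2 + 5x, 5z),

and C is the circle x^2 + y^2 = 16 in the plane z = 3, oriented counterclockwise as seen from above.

Let S be the flat disk x^2 + y^2 ≤ 16 in the plane z = 3, with upward unit normal n̂ = ẑ. By Stokes' theorem,

    ∮_C F · dr = ∬_S (∇ × F) · n̂ dS = ∬_D (curl F)_z dA,

where D is the disk x^2 + y^2 ≤ 16.

Compute the curl of F = (0, 5x y^2 + 5x, 5z):
    (∇ × F)_x = ∂F_z/∂y - ∂F_y/∂z = 0,
    (∇ × F)_y = ∂F_x/∂z - ∂F_z/∂x = 0,
    (∇ × F)_z = ∂F_y/∂x - ∂F_x/∂y = 5y^2 + 5.

On z = 3, (curl F)_z = 5y^2 + 5.

Convert to polar (x = r cos θ, y = r sin θ, dA = r dr dθ); the integrand becomes 5r^2sin(θ)^2 + 5, so

    ∬_D (curl F)_z dA = ∫_0^{2π} ∫_0^{4} (5r^2sin(θ)^2 + 5) · r dr dθ.

Inner (r from 0 to 4): 320sin(θ)^2 + 40.
Outer (θ from 0 to 2π): 400π.

Therefore ∮_C F · dr = 400π.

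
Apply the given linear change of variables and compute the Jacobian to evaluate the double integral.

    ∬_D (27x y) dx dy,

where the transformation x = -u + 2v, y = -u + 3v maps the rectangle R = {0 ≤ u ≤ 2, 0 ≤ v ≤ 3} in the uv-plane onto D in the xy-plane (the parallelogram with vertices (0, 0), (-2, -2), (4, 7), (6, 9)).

Compute the Jacobian determinant of (x, y) with respect to (u, v):

    ∂(x,y)/∂(u,v) = | -1  2 | = (-1)(3) - (2)(-1) = -1.
                   | -1  3 |

Its absolute value is |J| = 1 (the area scaling factor).

Substituting x = -u + 2v, y = -u + 3v into the integrand,

    27x y → 27u^2 - 135u v + 162v^2,

so the integral becomes

    ∬_R (27u^2 - 135u v + 162v^2) · |J| du dv = ∫_0^2 ∫_0^3 (27u^2 - 135u v + 162v^2) dv du.

Inner (v): 81u^2 - 1215u/2 + 1458.
Outer (u): 1917.

Therefore ∬_D (27x y) dx dy = 1917.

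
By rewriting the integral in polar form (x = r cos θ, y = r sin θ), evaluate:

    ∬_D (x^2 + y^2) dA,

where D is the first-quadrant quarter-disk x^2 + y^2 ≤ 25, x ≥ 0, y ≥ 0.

The region D is 0 ≤ r ≤ 5, 0 ≤ θ ≤ π/2 in polar coordinates, where x = r cos(θ), y = r sin(θ), and dA = r dr dθ.

Under the substitution, the integrand becomes r^2, so

    ∬_D (x^2 + y^2) dA = ∫_{0}^{π/2} ∫_{0}^{5} (r^2) · r dr dθ.

Inner integral (in r): ∫_{0}^{5} (r^2) · r dr = 625/4.

Outer integral (in θ): ∫_{0}^{π/2} (625/4) dθ = 625π/8.

Therefore ∬_D (x^2 + y^2) dA = 625π/8.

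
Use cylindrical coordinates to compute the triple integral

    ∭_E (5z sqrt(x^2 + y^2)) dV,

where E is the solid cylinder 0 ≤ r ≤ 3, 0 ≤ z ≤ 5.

In cylindrical coordinates, x = r cos(θ), y = r sin(θ), z = z, and dV = r dr dθ dz.

The integrand becomes 5r z, so

    ∭_E (5z sqrt(x^2 + y^2)) dV = ∫_{0}^{2π} ∫_{0}^{3} ∫_{0}^{5} (5r z) · r dz dr dθ.

Inner (z): 125r^2/2.
Middle (r from 0 to 3): 1125/2.
Outer (θ): 1125π.

Therefore the triple integral equals 1125π.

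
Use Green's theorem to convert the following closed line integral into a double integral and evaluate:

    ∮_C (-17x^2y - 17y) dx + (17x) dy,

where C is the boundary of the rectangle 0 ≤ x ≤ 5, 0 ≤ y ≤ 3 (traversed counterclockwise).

Green's theorem converts the closed line integral into a double integral over the enclosed region D:

    ∮_C P dx + Q dy = ∬_D (∂Q/∂x - ∂P/∂y) dA.

Here P = -17x^2y - 17y, Q = 17x, so

    ∂Q/∂x = 17,    ∂P/∂y = -17x^2 - 17,
    ∂Q/∂x - ∂P/∂y = 17x^2 + 34.

D is the region 0 ≤ x ≤ 5, 0 ≤ y ≤ 3. Evaluating the double integral:

    ∬_D (17x^2 + 34) dA = ∫_0^{5} ∫_0^{3} (17x^2 + 34) dy dx.

Inner (y from 0 to 3): 51x^2 + 102.
Outer (x from 0 to 5): 2635.

Therefore ∮_C P dx + Q dy = 2635.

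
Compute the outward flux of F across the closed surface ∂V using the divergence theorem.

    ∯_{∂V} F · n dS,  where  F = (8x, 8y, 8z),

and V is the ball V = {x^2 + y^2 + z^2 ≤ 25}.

By the divergence theorem,

    ∯_{∂V} F · n dS = ∭_V (∇ · F) dV.

Compute the divergence:
    ∇ · F = ∂F_x/∂x + ∂F_y/∂y + ∂F_z/∂z = 8 + 8 + 8 = 24.

In spherical coordinates, x = ρ sin(φ) cos(θ), y = ρ sin(φ) sin(θ), z = ρ cos(φ), dV = ρ^2 sin(φ) dρ dφ dθ, with 0 ≤ ρ ≤ 5, 0 ≤ φ ≤ π, 0 ≤ θ ≤ 2π.

The integrand, after substitution and multiplying by the volume element, becomes (24) · ρ^2 sin(φ), so

    ∭_V (∇·F) dV = ∫_0^{2π} ∫_0^{π} ∫_0^{5} (24) · ρ^2 sin(φ) dρ dφ dθ.

Inner (ρ from 0 to 5): 1000sin(φ).
Middle (φ from 0 to π): 2000.
Outer (θ from 0 to 2π): 4000π.

Therefore ∯_{∂V} F · n dS = 4000π.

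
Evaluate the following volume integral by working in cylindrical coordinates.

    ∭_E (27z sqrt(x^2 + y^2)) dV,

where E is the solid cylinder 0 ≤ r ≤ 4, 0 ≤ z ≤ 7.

In cylindrical coordinates, x = r cos(θ), y = r sin(θ), z = z, and dV = r dr dθ dz.

The integrand becomes 27r z, so

    ∭_E (27z sqrt(x^2 + y^2)) dV = ∫_{0}^{2π} ∫_{0}^{4} ∫_{0}^{7} (27r z) · r dz dr dθ.

Inner (z): 1323r^2/2.
Middle (r from 0 to 4): 14112.
Outer (θ): 28224π.

Therefore the triple integral equals 28224π.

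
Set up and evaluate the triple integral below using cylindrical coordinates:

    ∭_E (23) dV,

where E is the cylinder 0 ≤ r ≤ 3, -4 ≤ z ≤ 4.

In cylindrical coordinates, x = r cos(θ), y = r sin(θ), z = z, and dV = r dr dθ dz.

The integrand becomes 23, so

    ∭_E (23) dV = ∫_{0}^{2π} ∫_{0}^{3} ∫_{-4}^{4} (23) · r dz dr dθ.

Inner (z): 184r.
Middle (r from 0 to 3): 828.
Outer (θ): 1656π.

Therefore the triple integral equals 1656π.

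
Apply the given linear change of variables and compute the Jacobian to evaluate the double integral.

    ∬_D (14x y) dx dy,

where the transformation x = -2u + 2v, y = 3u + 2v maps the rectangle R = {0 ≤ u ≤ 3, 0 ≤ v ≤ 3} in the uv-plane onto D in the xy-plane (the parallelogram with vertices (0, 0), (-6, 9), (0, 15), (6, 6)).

Compute the Jacobian determinant of (x, y) with respect to (u, v):

    ∂(x,y)/∂(u,v) = | -2  2 | = (-2)(2) - (2)(3) = -10.
                   | 3  2 |

Its absolute value is |J| = 10 (the area scaling factor).

Substituting x = -2u + 2v, y = 3u + 2v into the integrand,

    14x y → -84u^2 + 28u v + 56v^2,

so the integral becomes

    ∬_R (-84u^2 + 28u v + 56v^2) · |J| du dv = ∫_0^3 ∫_0^3 (-840u^2 + 280u v + 560v^2) dv du.

Inner (v): -2520u^2 + 1260u + 5040.
Outer (u): -1890.

Therefore ∬_D (14x y) dx dy = -1890.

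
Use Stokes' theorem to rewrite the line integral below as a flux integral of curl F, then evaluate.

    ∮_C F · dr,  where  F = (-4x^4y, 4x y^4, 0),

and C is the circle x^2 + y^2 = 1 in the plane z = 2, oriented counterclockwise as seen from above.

Let S be the flat disk x^2 + y^2 ≤ 1 in the plane z = 2, with upward unit normal n̂ = ẑ. By Stokes' theorem,

    ∮_C F · dr = ∬_S (∇ × F) · n̂ dS = ∬_D (curl F)_z dA,

where D is the disk x^2 + y^2 ≤ 1.

Compute the curl of F = (-4x^4y, 4x y^4, 0):
    (∇ × F)_x = ∂F_z/∂y - ∂F_y/∂z = 0,
    (∇ × F)_y = ∂F_x/∂z - ∂F_z/∂x = 0,
    (∇ × F)_z = ∂F_y/∂x - ∂F_x/∂y = 4x^4 + 4y^4.

On z = 2, (curl F)_z = 4x^4 + 4y^4.

Convert to polar (x = r cos θ, y = r sin θ, dA = r dr dθ); the integrand becomes 4r^4(sin(θ)^4 + cos(θ)^4), so

    ∬_D (curl F)_z dA = ∫_0^{2π} ∫_0^{1} (4r^4(sin(θ)^4 + cos(θ)^4)) · r dr dθ.

Inner (r from 0 to 1): 2sin(θ)^4/3 + 2cos(θ)^4/3.
Outer (θ from 0 to 2π): π.

Therefore ∮_C F · dr = π.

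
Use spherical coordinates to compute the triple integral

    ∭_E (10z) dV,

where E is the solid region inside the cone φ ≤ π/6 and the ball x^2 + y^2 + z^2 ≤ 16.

In spherical coordinates, x = ρ sin(φ) cos(θ), y = ρ sin(φ) sin(θ), z = ρ cos(φ), and dV = ρ^2 sin(φ) dρ dφ dθ.

The integrand becomes 10ρ cos(φ), so

    ∭_E (10z) dV = ∫_{0}^{2π} ∫_{0}^{π/6} ∫_{0}^{4} (10ρ cos(φ)) · ρ^2 sin(φ) dρ dφ dθ.

Inner (ρ): 320sin(2φ).
Middle (φ): 80.
Outer (θ): 160π.

Therefore the triple integral equals 160π.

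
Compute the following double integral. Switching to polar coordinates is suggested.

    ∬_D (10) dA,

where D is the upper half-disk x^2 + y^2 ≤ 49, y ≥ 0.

The region D is 0 ≤ r ≤ 7, 0 ≤ θ ≤ π in polar coordinates, where x = r cos(θ), y = r sin(θ), and dA = r dr dθ.

Under the substitution, the integrand becomes 10, so

    ∬_D (10) dA = ∫_{0}^{π} ∫_{0}^{7} (10) · r dr dθ.

Inner integral (in r): ∫_{0}^{7} (10) · r dr = 245.

Outer integral (in θ): ∫_{0}^{π} (245) dθ = 245π.

Therefore ∬_D (10) dA = 245π.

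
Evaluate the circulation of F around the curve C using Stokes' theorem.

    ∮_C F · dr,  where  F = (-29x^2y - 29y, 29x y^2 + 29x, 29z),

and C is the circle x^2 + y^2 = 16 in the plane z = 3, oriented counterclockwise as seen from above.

Let S be the flat disk x^2 + y^2 ≤ 16 in the plane z = 3, with upward unit normal n̂ = ẑ. By Stokes' theorem,

    ∮_C F · dr = ∬_S (∇ × F) · n̂ dS = ∬_D (curl F)_z dA,

where D is the disk x^2 + y^2 ≤ 16.

Compute the curl of F = (-29x^2y - 29y, 29x y^2 + 29x, 29z):
    (∇ × F)_x = ∂F_z/∂y - ∂F_y/∂z = 0,
    (∇ × F)_y = ∂F_x/∂z - ∂F_z/∂x = 0,
    (∇ × F)_z = ∂F_y/∂x - ∂F_x/∂y = 29x^2 + 29y^2 + 58.

On z = 3, (curl F)_z = 29x^2 + 29y^2 + 58.

Convert to polar (x = r cos θ, y = r sin θ, dA = r dr dθ); the integrand becomes 29r^2 + 58, so

    ∬_D (curl F)_z dA = ∫_0^{2π} ∫_0^{4} (29r^2 + 58) · r dr dθ.

Inner (r from 0 to 4): 2320.
Outer (θ from 0 to 2π): 4640π.

Therefore ∮_C F · dr = 4640π.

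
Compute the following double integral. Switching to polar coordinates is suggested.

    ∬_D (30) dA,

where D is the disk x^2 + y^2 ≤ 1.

The region D is 0 ≤ r ≤ 1, 0 ≤ θ ≤ 2π in polar coordinates, where x = r cos(θ), y = r sin(θ), and dA = r dr dθ.

Under the substitution, the integrand becomes 30, so

    ∬_D (30) dA = ∫_{0}^{2π} ∫_{0}^{1} (30) · r dr dθ.

Inner integral (in r): ∫_{0}^{1} (30) · r dr = 15.

Outer integral (in θ): ∫_{0}^{2π} (15) dθ = 30π.

Therefore ∬_D (30) dA = 30π.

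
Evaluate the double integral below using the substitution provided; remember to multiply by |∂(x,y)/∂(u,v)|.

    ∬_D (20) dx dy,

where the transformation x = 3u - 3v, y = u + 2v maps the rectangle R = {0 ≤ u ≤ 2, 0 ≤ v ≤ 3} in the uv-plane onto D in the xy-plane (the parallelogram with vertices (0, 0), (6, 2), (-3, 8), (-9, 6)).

Compute the Jacobian determinant of (x, y) with respect to (u, v):

    ∂(x,y)/∂(u,v) = | 3  -3 | = (3)(2) - (-3)(1) = 9.
                   | 1  2 |

Its absolute value is |J| = 9 (the area scaling factor).

Substituting x = 3u - 3v, y = u + 2v into the integrand,

    20 → 20,

so the integral becomes

    ∬_R (20) · |J| du dv = ∫_0^2 ∫_0^3 (180) dv du.

Inner (v): 540.
Outer (u): 1080.

Therefore ∬_D (20) dx dy = 1080.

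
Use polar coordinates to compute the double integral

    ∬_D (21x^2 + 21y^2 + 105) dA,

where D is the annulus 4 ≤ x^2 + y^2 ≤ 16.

The region D is 2 ≤ r ≤ 4, 0 ≤ θ ≤ 2π in polar coordinates, where x = r cos(θ), y = r sin(θ), and dA = r dr dθ.

Under the substitution, the integrand becomes 21r^2 + 105, so

    ∬_D (21x^2 + 21y^2 + 105) dA = ∫_{0}^{2π} ∫_{2}^{4} (21r^2 + 105) · r dr dθ.

Inner integral (in r): ∫_{2}^{4} (21r^2 + 105) · r dr = 1890.

Outer integral (in θ): ∫_{0}^{2π} (1890) dθ = 3780π.

Therefore ∬_D (21x^2 + 21y^2 + 105) dA = 3780π.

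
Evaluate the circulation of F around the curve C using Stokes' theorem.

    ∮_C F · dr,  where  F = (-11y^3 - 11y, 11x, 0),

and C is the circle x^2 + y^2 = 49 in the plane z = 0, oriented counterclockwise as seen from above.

Let S be the flat disk x^2 + y^2 ≤ 49 in the plane z = 0, with upward unit normal n̂ = ẑ. By Stokes' theorem,

    ∮_C F · dr = ∬_S (∇ × F) · n̂ dS = ∬_D (curl F)_z dA,

where D is the disk x^2 + y^2 ≤ 49.

Compute the curl of F = (-11y^3 - 11y, 11x, 0):
    (∇ × F)_x = ∂F_z/∂y - ∂F_y/∂z = 0,
    (∇ × F)_y = ∂F_x/∂z - ∂F_z/∂x = 0,
    (∇ × F)_z = ∂F_y/∂x - ∂F_x/∂y = 33y^2 + 22.

On z = 0, (curl F)_z = 33y^2 + 22.

Convert to polar (x = r cos θ, y = r sin θ, dA = r dr dθ); the integrand becomes 33r^2sin(θ)^2 + 22, so

    ∬_D (curl F)_z dA = ∫_0^{2π} ∫_0^{7} (33r^2sin(θ)^2 + 22) · r dr dθ.

Inner (r from 0 to 7): 79233sin(θ)^2/4 + 539.
Outer (θ from 0 to 2π): 83545π/4.

Therefore ∮_C F · dr = 83545π/4.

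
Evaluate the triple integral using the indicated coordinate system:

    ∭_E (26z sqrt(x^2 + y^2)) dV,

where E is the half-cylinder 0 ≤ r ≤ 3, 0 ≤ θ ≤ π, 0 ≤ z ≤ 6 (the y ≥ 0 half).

In cylindrical coordinates, x = r cos(θ), y = r sin(θ), z = z, and dV = r dr dθ dz.

The integrand becomes 26r z, so

    ∭_E (26z sqrt(x^2 + y^2)) dV = ∫_{0}^{π} ∫_{0}^{3} ∫_{0}^{6} (26r z) · r dz dr dθ.

Inner (z): 468r^2.
Middle (r from 0 to 3): 4212.
Outer (θ): 4212π.

Therefore the triple integral equals 4212π.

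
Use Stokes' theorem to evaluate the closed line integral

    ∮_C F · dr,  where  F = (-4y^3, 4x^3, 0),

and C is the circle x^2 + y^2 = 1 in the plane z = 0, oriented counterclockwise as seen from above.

Let S be the flat disk x^2 + y^2 ≤ 1 in the plane z = 0, with upward unit normal n̂ = ẑ. By Stokes' theorem,

    ∮_C F · dr = ∬_S (∇ × F) · n̂ dS = ∬_D (curl F)_z dA,

where D is the disk x^2 + y^2 ≤ 1.

Compute the curl of F = (-4y^3, 4x^3, 0):
    (∇ × F)_x = ∂F_z/∂y - ∂F_y/∂z = 0,
    (∇ × F)_y = ∂F_x/∂z - ∂F_z/∂x = 0,
    (∇ × F)_z = ∂F_y/∂x - ∂F_x/∂y = 12x^2 + 12y^2.

On z = 0, (curl F)_z = 12x^2 + 12y^2.

Convert to polar (x = r cos θ, y = r sin θ, dA = r dr dθ); the integrand becomes 12r^2, so

    ∬_D (curl F)_z dA = ∫_0^{2π} ∫_0^{1} (12r^2) · r dr dθ.

Inner (r from 0 to 1): 3.
Outer (θ from 0 to 2π): 6π.

Therefore ∮_C F · dr = 6π.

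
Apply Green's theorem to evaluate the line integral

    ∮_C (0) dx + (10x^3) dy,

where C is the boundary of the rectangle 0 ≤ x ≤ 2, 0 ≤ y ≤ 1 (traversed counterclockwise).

Green's theorem converts the closed line integral into a double integral over the enclosed region D:

    ∮_C P dx + Q dy = ∬_D (∂Q/∂x - ∂P/∂y) dA.

Here P = 0, Q = 10x^3, so

    ∂Q/∂x = 30x^2,    ∂P/∂y = 0,
    ∂Q/∂x - ∂P/∂y = 30x^2.

D is the region 0 ≤ x ≤ 2, 0 ≤ y ≤ 1. Evaluating the double integral:

    ∬_D (30x^2) dA = ∫_0^{2} ∫_0^{1} (30x^2) dy dx.

Inner (y from 0 to 1): 30x^2.
Outer (x from 0 to 2): 80.

Therefore ∮_C P dx + Q dy = 80.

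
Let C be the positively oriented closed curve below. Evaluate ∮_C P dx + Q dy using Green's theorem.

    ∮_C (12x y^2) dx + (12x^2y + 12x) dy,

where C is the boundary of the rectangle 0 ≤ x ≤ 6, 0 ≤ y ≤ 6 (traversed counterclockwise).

Green's theorem converts the closed line integral into a double integral over the enclosed region D:

    ∮_C P dx + Q dy = ∬_D (∂Q/∂x - ∂P/∂y) dA.

Here P = 12x y^2, Q = 12x^2y + 12x, so

    ∂Q/∂x = 24x y + 12,    ∂P/∂y = 24x y,
    ∂Q/∂x - ∂P/∂y = 12.

D is the region 0 ≤ x ≤ 6, 0 ≤ y ≤ 6. Evaluating the double integral:

    ∬_D (12) dA = ∫_0^{6} ∫_0^{6} (12) dy dx.

Inner (y from 0 to 6): 72.
Outer (x from 0 to 6): 432.

Therefore ∮_C P dx + Q dy = 432.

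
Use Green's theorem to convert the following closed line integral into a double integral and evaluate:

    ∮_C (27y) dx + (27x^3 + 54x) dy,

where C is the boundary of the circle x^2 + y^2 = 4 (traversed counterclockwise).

Green's theorem converts the closed line integral into a double integral over the enclosed region D:

    ∮_C P dx + Q dy = ∬_D (∂Q/∂x - ∂P/∂y) dA.

Here P = 27y, Q = 27x^3 + 54x, so

    ∂Q/∂x = 81x^2 + 54,    ∂P/∂y = 27,
    ∂Q/∂x - ∂P/∂y = 81x^2 + 27.

D is the region x^2 + y^2 ≤ 4. Evaluating the double integral:

In polar coordinates (x = r cos θ, y = r sin θ, dA = r dr dθ) the integrand becomes 81r^2cos(θ)^2 + 27, so

    ∬_D (81x^2 + 27) dA = ∫_0^{2π} ∫_0^{2} (81r^2cos(θ)^2 + 27) · r dr dθ.

Inner (r from 0 to 2): 324cos(θ)^2 + 54.
Outer (θ from 0 to 2π): 432π.

Therefore ∮_C P dx + Q dy = 432π.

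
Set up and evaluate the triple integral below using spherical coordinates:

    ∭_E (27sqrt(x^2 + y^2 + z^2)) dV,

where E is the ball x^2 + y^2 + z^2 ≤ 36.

In spherical coordinates, x = ρ sin(φ) cos(θ), y = ρ sin(φ) sin(θ), z = ρ cos(φ), and dV = ρ^2 sin(φ) dρ dφ dθ.

The integrand becomes 27ρ, so

    ∭_E (27sqrt(x^2 + y^2 + z^2)) dV = ∫_{0}^{2π} ∫_{0}^{π} ∫_{0}^{6} (27ρ) · ρ^2 sin(φ) dρ dφ dθ.

Inner (ρ): 8748sin(φ).
Middle (φ): 17496.
Outer (θ): 34992π.

Therefore the triple integral equals 34992π.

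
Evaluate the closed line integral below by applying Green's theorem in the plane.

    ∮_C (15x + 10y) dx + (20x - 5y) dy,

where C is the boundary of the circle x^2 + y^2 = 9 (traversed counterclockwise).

Green's theorem converts the closed line integral into a double integral over the enclosed region D:

    ∮_C P dx + Q dy = ∬_D (∂Q/∂x - ∂P/∂y) dA.

Here P = 15x + 10y, Q = 20x - 5y, so

    ∂Q/∂x = 20,    ∂P/∂y = 10,
    ∂Q/∂x - ∂P/∂y = 10.

D is the region x^2 + y^2 ≤ 9. Evaluating the double integral:

In polar coordinates (x = r cos θ, y = r sin θ, dA = r dr dθ) the integrand becomes 10, so

    ∬_D (10) dA = ∫_0^{2π} ∫_0^{3} (10) · r dr dθ.

Inner (r from 0 to 3): 45.
Outer (θ from 0 to 2π): 90π.

Therefore ∮_C P dx + Q dy = 90π.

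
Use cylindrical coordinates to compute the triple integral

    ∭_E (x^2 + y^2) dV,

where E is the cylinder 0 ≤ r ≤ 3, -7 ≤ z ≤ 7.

In cylindrical coordinates, x = r cos(θ), y = r sin(θ), z = z, and dV = r dr dθ dz.

The integrand becomes r^2, so

    ∭_E (x^2 + y^2) dV = ∫_{0}^{2π} ∫_{0}^{3} ∫_{-7}^{7} (r^2) · r dz dr dθ.

Inner (z): 14r^3.
Middle (r from 0 to 3): 567/2.
Outer (θ): 567π.

Therefore the triple integral equals 567π.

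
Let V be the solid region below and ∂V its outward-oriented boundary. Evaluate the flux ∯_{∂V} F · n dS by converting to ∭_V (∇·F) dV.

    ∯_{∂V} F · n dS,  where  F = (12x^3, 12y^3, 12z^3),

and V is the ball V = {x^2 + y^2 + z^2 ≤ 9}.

By the divergence theorem,

    ∯_{∂V} F · n dS = ∭_V (∇ · F) dV.

Compute the divergence:
    ∇ · F = ∂F_x/∂x + ∂F_y/∂y + ∂F_z/∂z = 36x^2 + 36y^2 + 36z^2.

In spherical coordinates, x = ρ sin(φ) cos(θ), y = ρ sin(φ) sin(θ), z = ρ cos(φ), dV = ρ^2 sin(φ) dρ dφ dθ, with 0 ≤ ρ ≤ 3, 0 ≤ φ ≤ π, 0 ≤ θ ≤ 2π.

The integrand, after substitution and multiplying by the volume element, becomes (36ρ^2) · ρ^2 sin(φ), so

    ∭_V (∇·F) dV = ∫_0^{2π} ∫_0^{π} ∫_0^{3} (36ρ^2) · ρ^2 sin(φ) dρ dφ dθ.

Inner (ρ from 0 to 3): 8748sin(φ)/5.
Middle (φ from 0 to π): 17496/5.
Outer (θ from 0 to 2π): 34992π/5.

Therefore ∯_{∂V} F · n dS = 34992π/5.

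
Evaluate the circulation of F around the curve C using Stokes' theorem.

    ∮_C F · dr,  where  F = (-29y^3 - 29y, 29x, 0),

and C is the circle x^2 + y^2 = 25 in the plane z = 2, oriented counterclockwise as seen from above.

Let S be the flat disk x^2 + y^2 ≤ 25 in the plane z = 2, with upward unit normal n̂ = ẑ. By Stokes' theorem,

    ∮_C F · dr = ∬_S (∇ × F) · n̂ dS = ∬_D (curl F)_z dA,

where D is the disk x^2 + y^2 ≤ 25.

Compute the curl of F = (-29y^3 - 29y, 29x, 0):
    (∇ × F)_x = ∂F_z/∂y - ∂F_y/∂z = 0,
    (∇ × F)_y = ∂F_x/∂z - ∂F_z/∂x = 0,
    (∇ × F)_z = ∂F_y/∂x - ∂F_x/∂y = 87y^2 + 58.

On z = 2, (curl F)_z = 87y^2 + 58.

Convert to polar (x = r cos θ, y = r sin θ, dA = r dr dθ); the integrand becomes 87r^2sin(θ)^2 + 58, so

    ∬_D (curl F)_z dA = ∫_0^{2π} ∫_0^{5} (87r^2sin(θ)^2 + 58) · r dr dθ.

Inner (r from 0 to 5): 54375sin(θ)^2/4 + 725.
Outer (θ from 0 to 2π): 60175π/4.

Therefore ∮_C F · dr = 60175π/4.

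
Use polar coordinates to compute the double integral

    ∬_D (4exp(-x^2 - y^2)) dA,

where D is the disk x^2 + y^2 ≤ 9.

The region D is 0 ≤ r ≤ 3, 0 ≤ θ ≤ 2π in polar coordinates, where x = r cos(θ), y = r sin(θ), and dA = r dr dθ.

Under the substitution, the integrand becomes 4exp(-r^2), so

    ∬_D (4exp(-x^2 - y^2)) dA = ∫_{0}^{2π} ∫_{0}^{3} (4exp(-r^2)) · r dr dθ.

Inner integral (in r): ∫_{0}^{3} (4exp(-r^2)) · r dr = 2 - 2exp(-9).

Outer integral (in θ): ∫_{0}^{2π} (2 - 2exp(-9)) dθ = -4π exp(-9) + 4π.

Therefore ∬_D (4exp(-x^2 - y^2)) dA = -4π exp(-9) + 4π.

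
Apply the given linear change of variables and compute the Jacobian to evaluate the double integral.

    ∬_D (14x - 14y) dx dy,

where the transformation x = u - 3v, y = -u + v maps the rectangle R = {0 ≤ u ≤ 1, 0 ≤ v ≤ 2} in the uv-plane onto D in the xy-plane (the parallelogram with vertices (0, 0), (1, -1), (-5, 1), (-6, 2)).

Compute the Jacobian determinant of (x, y) with respect to (u, v):

    ∂(x,y)/∂(u,v) = | 1  -3 | = (1)(1) - (-3)(-1) = -2.
                   | -1  1 |

Its absolute value is |J| = 2 (the area scaling factor).

Substituting x = u - 3v, y = -u + v into the integrand,

    14x - 14y → 28u - 56v,

so the integral becomes

    ∬_R (28u - 56v) · |J| du dv = ∫_0^1 ∫_0^2 (56u - 112v) dv du.

Inner (v): 112u - 224.
Outer (u): -168.

Therefore ∬_D (14x - 14y) dx dy = -168.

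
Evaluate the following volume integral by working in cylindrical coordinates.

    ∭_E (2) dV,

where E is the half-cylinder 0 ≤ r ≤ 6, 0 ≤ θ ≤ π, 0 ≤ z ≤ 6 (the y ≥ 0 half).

In cylindrical coordinates, x = r cos(θ), y = r sin(θ), z = z, and dV = r dr dθ dz.

The integrand becomes 2, so

    ∭_E (2) dV = ∫_{0}^{π} ∫_{0}^{6} ∫_{0}^{6} (2) · r dz dr dθ.

Inner (z): 12r.
Middle (r from 0 to 6): 216.
Outer (θ): 216π.

Therefore the triple integral equals 216π.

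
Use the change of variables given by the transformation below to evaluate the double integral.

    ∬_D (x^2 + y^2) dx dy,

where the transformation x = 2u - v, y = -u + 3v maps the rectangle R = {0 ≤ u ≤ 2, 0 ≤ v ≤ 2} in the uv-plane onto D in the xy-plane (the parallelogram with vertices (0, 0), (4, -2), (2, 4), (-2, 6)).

Compute the Jacobian determinant of (x, y) with respect to (u, v):

    ∂(x,y)/∂(u,v) = | 2  -1 | = (2)(3) - (-1)(-1) = 5.
                   | -1  3 |

Its absolute value is |J| = 5 (the area scaling factor).

Substituting x = 2u - v, y = -u + 3v into the integrand,

    x^2 + y^2 → 5u^2 - 10u v + 10v^2,

so the integral becomes

    ∬_R (5u^2 - 10u v + 10v^2) · |J| du dv = ∫_0^2 ∫_0^2 (25u^2 - 50u v + 50v^2) dv du.

Inner (v): 50u^2 - 100u + 400/3.
Outer (u): 200.

Therefore ∬_D (x^2 + y^2) dx dy = 200.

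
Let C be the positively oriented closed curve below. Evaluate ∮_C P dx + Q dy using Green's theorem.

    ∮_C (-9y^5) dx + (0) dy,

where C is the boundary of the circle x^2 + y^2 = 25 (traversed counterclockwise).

Green's theorem converts the closed line integral into a double integral over the enclosed region D:

    ∮_C P dx + Q dy = ∬_D (∂Q/∂x - ∂P/∂y) dA.

Here P = -9y^5, Q = 0, so

    ∂Q/∂x = 0,    ∂P/∂y = -45y^4,
    ∂Q/∂x - ∂P/∂y = 45y^4.

D is the region x^2 + y^2 ≤ 25. Evaluating the double integral:

In polar coordinates (x = r cos θ, y = r sin θ, dA = r dr dθ) the integrand becomes 45r^4sin(θ)^4, so

    ∬_D (45y^4) dA = ∫_0^{2π} ∫_0^{5} (45r^4sin(θ)^4) · r dr dθ.

Inner (r from 0 to 5): 234375sin(θ)^4/2.
Outer (θ from 0 to 2π): 703125π/8.

Therefore ∮_C P dx + Q dy = 703125π/8.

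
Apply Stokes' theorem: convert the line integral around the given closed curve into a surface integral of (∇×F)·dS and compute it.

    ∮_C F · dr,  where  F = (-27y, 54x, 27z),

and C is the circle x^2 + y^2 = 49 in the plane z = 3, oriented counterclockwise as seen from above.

Let S be the flat disk x^2 + y^2 ≤ 49 in the plane z = 3, with upward unit normal n̂ = ẑ. By Stokes' theorem,

    ∮_C F · dr = ∬_S (∇ × F) · n̂ dS = ∬_D (curl F)_z dA,

where D is the disk x^2 + y^2 ≤ 49.

Compute the curl of F = (-27y, 54x, 27z):
    (∇ × F)_x = ∂F_z/∂y - ∂F_y/∂z = 0,
    (∇ × F)_y = ∂F_x/∂z - ∂F_z/∂x = 0,
    (∇ × F)_z = ∂F_y/∂x - ∂F_x/∂y = 81.

On z = 3, (curl F)_z = 81.

Convert to polar (x = r cos θ, y = r sin θ, dA = r dr dθ); the integrand becomes 81, so

    ∬_D (curl F)_z dA = ∫_0^{2π} ∫_0^{7} (81) · r dr dθ.

Inner (r from 0 to 7): 3969/2.
Outer (θ from 0 to 2π): 3969π.

Therefore ∮_C F · dr = 3969π.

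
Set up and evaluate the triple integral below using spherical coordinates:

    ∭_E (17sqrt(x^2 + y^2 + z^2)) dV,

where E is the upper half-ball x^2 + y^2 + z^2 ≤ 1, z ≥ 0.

In spherical coordinates, x = ρ sin(φ) cos(θ), y = ρ sin(φ) sin(θ), z = ρ cos(φ), and dV = ρ^2 sin(φ) dρ dφ dθ.

The integrand becomes 17ρ, so

    ∭_E (17sqrt(x^2 + y^2 + z^2)) dV = ∫_{0}^{2π} ∫_{0}^{π/2} ∫_{0}^{1} (17ρ) · ρ^2 sin(φ) dρ dφ dθ.

Inner (ρ): 17sin(φ)/4.
Middle (φ): 17/4.
Outer (θ): 17π/2.

Therefore the triple integral equals 17π/2.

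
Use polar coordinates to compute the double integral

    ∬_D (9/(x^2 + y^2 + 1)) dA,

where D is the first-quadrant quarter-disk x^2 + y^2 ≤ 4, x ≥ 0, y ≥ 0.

The region D is 0 ≤ r ≤ 2, 0 ≤ θ ≤ π/2 in polar coordinates, where x = r cos(θ), y = r sin(θ), and dA = r dr dθ.

Under the substitution, the integrand becomes 9/(r^2 + 1), so

    ∬_D (9/(x^2 + y^2 + 1)) dA = ∫_{0}^{π/2} ∫_{0}^{2} (9/(r^2 + 1)) · r dr dθ.

Inner integral (in r): ∫_{0}^{2} (9/(r^2 + 1)) · r dr = 9log(5)/2.

Outer integral (in θ): ∫_{0}^{π/2} (9log(5)/2) dθ = 9π log(5)/4.

Therefore ∬_D (9/(x^2 + y^2 + 1)) dA = 9π log(5)/4.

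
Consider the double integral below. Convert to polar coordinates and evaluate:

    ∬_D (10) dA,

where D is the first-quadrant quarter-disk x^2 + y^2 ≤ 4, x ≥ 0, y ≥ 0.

The region D is 0 ≤ r ≤ 2, 0 ≤ θ ≤ π/2 in polar coordinates, where x = r cos(θ), y = r sin(θ), and dA = r dr dθ.

Under the substitution, the integrand becomes 10, so

    ∬_D (10) dA = ∫_{0}^{π/2} ∫_{0}^{2} (10) · r dr dθ.

Inner integral (in r): ∫_{0}^{2} (10) · r dr = 20.

Outer integral (in θ): ∫_{0}^{π/2} (20) dθ = 10π.

Therefore ∬_D (10) dA = 10π.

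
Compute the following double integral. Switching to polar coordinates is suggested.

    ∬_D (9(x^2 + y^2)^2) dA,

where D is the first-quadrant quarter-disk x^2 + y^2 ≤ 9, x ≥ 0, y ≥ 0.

The region D is 0 ≤ r ≤ 3, 0 ≤ θ ≤ π/2 in polar coordinates, where x = r cos(θ), y = r sin(θ), and dA = r dr dθ.

Under the substitution, the integrand becomes 9r^4, so

    ∬_D (9(x^2 + y^2)^2) dA = ∫_{0}^{π/2} ∫_{0}^{3} (9r^4) · r dr dθ.

Inner integral (in r): ∫_{0}^{3} (9r^4) · r dr = 2187/2.

Outer integral (in θ): ∫_{0}^{π/2} (2187/2) dθ = 2187π/4.

Therefore ∬_D (9(x^2 + y^2)^2) dA = 2187π/4.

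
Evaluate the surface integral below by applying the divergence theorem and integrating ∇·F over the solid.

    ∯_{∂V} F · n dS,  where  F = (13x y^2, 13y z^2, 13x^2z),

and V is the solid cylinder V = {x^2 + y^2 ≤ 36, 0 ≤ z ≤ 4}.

By the divergence theorem,

    ∯_{∂V} F · n dS = ∭_V (∇ · F) dV.

Compute the divergence:
    ∇ · F = ∂F_x/∂x + ∂F_y/∂y + ∂F_z/∂z = 13y^2 + 13z^2 + 13x^2 = 13x^2 + 13y^2 + 13z^2.

In cylindrical coordinates, x = r cos(θ), y = r sin(θ), z = z, dV = r dr dθ dz, with 0 ≤ r ≤ 6, 0 ≤ θ ≤ 2π, 0 ≤ z ≤ 4.

The integrand, after substitution and multiplying by the volume element, becomes (13r^2 + 13z^2) · r, so

    ∭_V (∇·F) dV = ∫_0^{2π} ∫_0^{6} ∫_0^{4} (13r^2 + 13z^2) · r dz dr dθ.

Inner (z from 0 to 4): 52r (r^2 + 16/3).
Middle (r from 0 to 6): 21840.
Outer (θ from 0 to 2π): 43680π.

Therefore ∯_{∂V} F · n dS = 43680π.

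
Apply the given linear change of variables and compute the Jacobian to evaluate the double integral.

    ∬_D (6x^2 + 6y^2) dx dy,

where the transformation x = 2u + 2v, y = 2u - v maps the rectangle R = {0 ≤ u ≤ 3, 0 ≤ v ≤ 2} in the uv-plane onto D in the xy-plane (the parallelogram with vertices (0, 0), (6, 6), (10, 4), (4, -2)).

Compute the Jacobian determinant of (x, y) with respect to (u, v):

    ∂(x,y)/∂(u,v) = | 2  2 | = (2)(-1) - (2)(2) = -6.
                   | 2  -1 |

Its absolute value is |J| = 6 (the area scaling factor).

Substituting x = 2u + 2v, y = 2u - v into the integrand,

    6x^2 + 6y^2 → 48u^2 + 24u v + 30v^2,

so the integral becomes

    ∬_R (48u^2 + 24u v + 30v^2) · |J| du dv = ∫_0^3 ∫_0^2 (288u^2 + 144u v + 180v^2) dv du.

Inner (v): 576u^2 + 288u + 480.
Outer (u): 7920.

Therefore ∬_D (6x^2 + 6y^2) dx dy = 7920.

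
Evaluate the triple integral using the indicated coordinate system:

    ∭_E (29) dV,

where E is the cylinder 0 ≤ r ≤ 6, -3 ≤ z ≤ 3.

In cylindrical coordinates, x = r cos(θ), y = r sin(θ), z = z, and dV = r dr dθ dz.

The integrand becomes 29, so

    ∭_E (29) dV = ∫_{0}^{2π} ∫_{0}^{6} ∫_{-3}^{3} (29) · r dz dr dθ.

Inner (z): 174r.
Middle (r from 0 to 6): 3132.
Outer (θ): 6264π.

Therefore the triple integral equals 6264π.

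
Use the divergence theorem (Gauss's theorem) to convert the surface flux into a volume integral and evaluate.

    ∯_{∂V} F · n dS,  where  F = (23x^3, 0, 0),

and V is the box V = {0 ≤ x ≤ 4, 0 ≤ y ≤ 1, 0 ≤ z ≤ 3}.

By the divergence theorem,

    ∯_{∂V} F · n dS = ∭_V (∇ · F) dV.

Compute the divergence:
    ∇ · F = ∂F_x/∂x + ∂F_y/∂y + ∂F_z/∂z = 69x^2 + 0 + 0 = 69x^2.

V is a rectangular box, so dV = dx dy dz with 0 ≤ x ≤ 4, 0 ≤ y ≤ 1, 0 ≤ z ≤ 3.

Integrate (69x^2) over V as an iterated integral:

    ∭_V (∇·F) dV = ∫_0^{4} ∫_0^{1} ∫_0^{3} (69x^2) dz dy dx.

Inner (z from 0 to 3): 207x^2.
Middle (y from 0 to 1): 207x^2.
Outer (x from 0 to 4): 4416.

Therefore ∯_{∂V} F · n dS = 4416.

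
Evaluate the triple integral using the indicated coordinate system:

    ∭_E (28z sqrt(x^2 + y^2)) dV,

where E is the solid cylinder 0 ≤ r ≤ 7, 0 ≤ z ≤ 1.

In cylindrical coordinates, x = r cos(θ), y = r sin(θ), z = z, and dV = r dr dθ dz.

The integrand becomes 28r z, so

    ∭_E (28z sqrt(x^2 + y^2)) dV = ∫_{0}^{2π} ∫_{0}^{7} ∫_{0}^{1} (28r z) · r dz dr dθ.

Inner (z): 14r^2.
Middle (r from 0 to 7): 4802/3.
Outer (θ): 9604π/3.

Therefore the triple integral equals 9604π/3.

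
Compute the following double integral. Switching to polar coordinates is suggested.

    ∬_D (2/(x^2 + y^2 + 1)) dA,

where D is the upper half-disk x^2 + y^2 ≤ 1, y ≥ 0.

The region D is 0 ≤ r ≤ 1, 0 ≤ θ ≤ π in polar coordinates, where x = r cos(θ), y = r sin(θ), and dA = r dr dθ.

Under the substitution, the integrand becomes 2/(r^2 + 1), so

    ∬_D (2/(x^2 + y^2 + 1)) dA = ∫_{0}^{π} ∫_{0}^{1} (2/(r^2 + 1)) · r dr dθ.

Inner integral (in r): ∫_{0}^{1} (2/(r^2 + 1)) · r dr = log(2).

Outer integral (in θ): ∫_{0}^{π} (log(2)) dθ = π log(2).

Therefore ∬_D (2/(x^2 + y^2 + 1)) dA = π log(2).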